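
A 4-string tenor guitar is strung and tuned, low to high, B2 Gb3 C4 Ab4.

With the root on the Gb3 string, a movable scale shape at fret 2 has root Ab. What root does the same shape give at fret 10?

E

Moving from fret 2 to fret 10 shifts the root by 8 semitones.
Ab up 8 semitones is E.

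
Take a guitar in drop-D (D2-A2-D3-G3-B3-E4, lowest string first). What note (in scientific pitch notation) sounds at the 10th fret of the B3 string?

The open B3 string plus 10 semitones: B–C–C#–D–…–G–G#–A.
The walk passes from B into C once, so the octave number goes from 3 to 4.

A4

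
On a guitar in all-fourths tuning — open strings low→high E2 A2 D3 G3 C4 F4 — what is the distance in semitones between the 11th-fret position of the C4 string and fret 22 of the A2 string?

4 semitones

C4 at fret 11 → B4 (MIDI 71); A2 at fret 22 → G4 (MIDI 67).
71 − 67 = 4, so the two pitches are 4 semitones apart, with B4 the higher.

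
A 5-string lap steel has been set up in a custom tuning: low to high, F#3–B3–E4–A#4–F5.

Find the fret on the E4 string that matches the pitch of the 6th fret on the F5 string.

Fret 6 on F5 is MIDI 77 + 6 = 83 (B5). On the E4 string (open MIDI 64), that pitch is 83 − 64 = fret 19.

19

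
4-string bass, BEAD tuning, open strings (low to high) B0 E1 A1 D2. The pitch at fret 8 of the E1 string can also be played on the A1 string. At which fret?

3

E1 at fret 8 is E1 + 8 semitones = C2.
The open A1 string is 5 semitones above the open E1, so the same pitch on the A1 string lies at fret 8 − 5 = 3.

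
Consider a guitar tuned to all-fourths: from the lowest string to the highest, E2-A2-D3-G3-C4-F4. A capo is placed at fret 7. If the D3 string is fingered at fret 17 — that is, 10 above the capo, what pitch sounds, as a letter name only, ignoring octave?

The capo raises the open D3 by 7 semitones to A3; fretting 10 more gives D3 + 7 + 10 = D3 + 17 semitones, landing on G.

G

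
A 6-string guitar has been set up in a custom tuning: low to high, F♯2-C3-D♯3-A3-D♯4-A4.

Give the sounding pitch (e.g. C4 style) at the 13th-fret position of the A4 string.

The open A4 string plus 13 semitones: A–A#–B–C–…–G#–A–A#.
The walk passes from B into C once, so the octave number goes from 4 to 5.

A♯5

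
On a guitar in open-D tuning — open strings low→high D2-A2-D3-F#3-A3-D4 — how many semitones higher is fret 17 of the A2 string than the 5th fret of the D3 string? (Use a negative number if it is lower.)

A2 at fret 17 → D4 (MIDI 62); D3 at fret 5 → G3 (MIDI 55).
62 − 55 = 7, so the two pitches are 7 semitones apart.

7 semitones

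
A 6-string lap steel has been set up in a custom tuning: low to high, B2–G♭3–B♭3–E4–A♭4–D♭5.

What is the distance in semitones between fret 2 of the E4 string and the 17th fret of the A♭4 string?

E4 at fret 2 → G♭4 (MIDI 66); A♭4 at fret 17 → D♭6 (MIDI 85).
66 − 85 = -19, so the two pitches are 19 semitones apart, with D♭6 the higher.

19 semitones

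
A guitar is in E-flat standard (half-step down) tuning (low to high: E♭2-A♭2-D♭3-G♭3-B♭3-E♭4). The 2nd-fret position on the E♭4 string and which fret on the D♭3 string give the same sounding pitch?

16

Fret 2 on E♭4 is MIDI 63 + 2 = 65 (F4). On the D♭3 string (open MIDI 49), that pitch is 65 − 49 = fret 16.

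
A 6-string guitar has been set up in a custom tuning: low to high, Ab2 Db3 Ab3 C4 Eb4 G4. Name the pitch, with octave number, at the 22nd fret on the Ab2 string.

The open Ab2 string plus 22 semitones: Ab–A–Bb–B–…–E–F–Gb.
The walk passes from B into C 2 times, so the octave number goes from 2 to 4.
(Equivalently spelled F#4.)

Gb4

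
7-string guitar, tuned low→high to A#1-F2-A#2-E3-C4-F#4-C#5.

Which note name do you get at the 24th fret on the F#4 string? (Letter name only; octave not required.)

The open F#4 string plus 24 semitones: F#–G–G#–A–…–E–F–F#.
(Equivalently spelled Gb.)

F#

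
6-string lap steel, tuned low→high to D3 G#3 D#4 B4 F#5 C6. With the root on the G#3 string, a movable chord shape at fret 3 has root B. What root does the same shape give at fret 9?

F

Moving from fret 3 to fret 9 shifts the root by 6 semitones.
B up 6 semitones is F.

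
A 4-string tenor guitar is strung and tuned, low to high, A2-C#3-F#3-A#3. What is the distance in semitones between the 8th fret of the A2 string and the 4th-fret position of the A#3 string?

9 semitones

A2 at fret 8 → F3 (MIDI 53); A#3 at fret 4 → D4 (MIDI 62).
53 − 62 = -9, so the two pitches are 9 semitones apart, with D4 the higher.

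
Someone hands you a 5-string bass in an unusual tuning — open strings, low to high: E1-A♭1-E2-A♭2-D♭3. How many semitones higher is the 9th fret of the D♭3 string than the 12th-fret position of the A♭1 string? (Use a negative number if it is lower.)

14 semitones

D♭3 at fret 9 → B♭3 (MIDI 58); A♭1 at fret 12 → A♭2 (MIDI 44).
58 − 44 = 14, so the two pitches are 14 semitones apart.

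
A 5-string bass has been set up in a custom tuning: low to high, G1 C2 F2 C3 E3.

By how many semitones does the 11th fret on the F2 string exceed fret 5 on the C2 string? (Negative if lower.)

F2 at fret 11 → E3 (MIDI 52); C2 at fret 5 → F2 (MIDI 41).
52 − 41 = 11, so the two pitches are 11 semitones apart.

11 semitones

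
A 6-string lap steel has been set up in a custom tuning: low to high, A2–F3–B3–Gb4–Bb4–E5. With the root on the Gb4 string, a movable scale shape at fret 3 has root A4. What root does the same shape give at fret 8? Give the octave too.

Moving from fret 3 to fret 8 shifts the root by 5 semitones.
A4 up 5 semitones is D5.

D5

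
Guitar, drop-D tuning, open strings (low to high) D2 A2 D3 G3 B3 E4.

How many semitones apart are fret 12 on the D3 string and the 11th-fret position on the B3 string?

8 semitones

D3 at fret 12 → D4 (MIDI 62); B3 at fret 11 → A♯4 (MIDI 70).
62 − 70 = -8, so the two pitches are 8 semitones apart, with A♯4 the higher.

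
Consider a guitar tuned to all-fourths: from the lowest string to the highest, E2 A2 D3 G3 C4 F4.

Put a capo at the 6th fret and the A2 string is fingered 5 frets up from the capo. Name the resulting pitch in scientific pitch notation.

G#3

The capo raises the open A2 by 6 semitones to D#3; fretting 5 more gives A2 + 6 + 5 = A2 + 11 semitones = G#3.
(Also written Ab.)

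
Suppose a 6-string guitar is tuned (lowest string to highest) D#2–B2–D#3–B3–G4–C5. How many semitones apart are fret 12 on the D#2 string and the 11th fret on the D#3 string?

11 semitones

D#2 at fret 12 → D#3 (MIDI 51); D#3 at fret 11 → D4 (MIDI 62).
51 − 62 = -11, so the two pitches are 11 semitones apart, with D4 the higher.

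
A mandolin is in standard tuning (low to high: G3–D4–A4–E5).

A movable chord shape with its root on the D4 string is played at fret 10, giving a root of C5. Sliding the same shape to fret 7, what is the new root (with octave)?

A4

Moving from fret 10 to fret 7 shifts the root by -3 semitones.
C5 down 3 semitones is A4.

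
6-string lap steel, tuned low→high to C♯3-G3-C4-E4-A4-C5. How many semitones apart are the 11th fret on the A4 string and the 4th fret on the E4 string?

A4 at fret 11 → G♯5 (MIDI 80); E4 at fret 4 → G♯4 (MIDI 68).
80 − 68 = 12, so the two pitches are 12 semitones apart, with G♯5 the higher.

12 semitones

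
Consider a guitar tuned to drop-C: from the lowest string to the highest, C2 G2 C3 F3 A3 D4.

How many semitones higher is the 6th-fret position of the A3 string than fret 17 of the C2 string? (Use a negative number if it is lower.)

A3 at fret 6 → D♯4 (MIDI 63); C2 at fret 17 → F3 (MIDI 53).
63 − 53 = 10, so the two pitches are 10 semitones apart.

10 semitones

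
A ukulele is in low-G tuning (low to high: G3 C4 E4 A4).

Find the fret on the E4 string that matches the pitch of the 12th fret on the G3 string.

G3 at fret 12 is G3 + 12 semitones = G4.
The open E4 string is 9 semitones above the open G3, so the same pitch on the E4 string lies at fret 12 − 9 = 3.

3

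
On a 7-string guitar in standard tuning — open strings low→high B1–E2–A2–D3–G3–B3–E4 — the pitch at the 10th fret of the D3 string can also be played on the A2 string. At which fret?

15

Fret 10 on D3 is MIDI 50 + 10 = 60 (C4). On the A2 string (open MIDI 45), that pitch is 60 − 45 = fret 15.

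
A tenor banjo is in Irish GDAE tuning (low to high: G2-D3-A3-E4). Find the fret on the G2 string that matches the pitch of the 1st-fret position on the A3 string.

Fret 1 on A3 is MIDI 57 + 1 = 58 (A#3). On the G2 string (open MIDI 43), that pitch is 58 − 43 = fret 15.

15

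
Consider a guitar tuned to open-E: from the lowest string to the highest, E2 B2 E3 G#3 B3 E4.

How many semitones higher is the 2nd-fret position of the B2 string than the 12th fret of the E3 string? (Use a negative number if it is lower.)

-15 semitones

B2 at fret 2 → C#3 (MIDI 49); E3 at fret 12 → E4 (MIDI 64).
49 − 64 = -15, so the two pitches are 15 semitones apart.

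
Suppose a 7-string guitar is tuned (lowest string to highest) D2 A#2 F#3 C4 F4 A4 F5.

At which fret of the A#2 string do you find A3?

11

A3 is 11 semitones above the open A#2 (A#–B–C–C#–…–G–G#–A), so it sits at fret 11.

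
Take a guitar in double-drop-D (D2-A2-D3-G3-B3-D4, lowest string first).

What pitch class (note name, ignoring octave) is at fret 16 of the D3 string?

D3 is MIDI 50. Adding 16 gives 66; 66 mod 12 = 6, i.e. F#.

F#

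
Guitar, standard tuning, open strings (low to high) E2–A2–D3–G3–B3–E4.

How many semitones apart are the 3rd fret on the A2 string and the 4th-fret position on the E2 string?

4 semitones

A2 at fret 3 → C3 (MIDI 48); E2 at fret 4 → G♯2 (MIDI 44).
48 − 44 = 4, so the two pitches are 4 semitones apart, with C3 the higher.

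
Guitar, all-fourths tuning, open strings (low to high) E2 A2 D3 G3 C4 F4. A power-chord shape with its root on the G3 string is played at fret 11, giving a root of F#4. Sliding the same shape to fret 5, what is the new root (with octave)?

Moving from fret 11 to fret 5 shifts the root by -6 semitones.
F#4 down 6 semitones is C4.

C4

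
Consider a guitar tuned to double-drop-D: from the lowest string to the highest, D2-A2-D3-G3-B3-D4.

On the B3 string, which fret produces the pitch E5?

17

E5 is 17 semitones above the open B3 (B–C–C#–D–…–D–D#–E), so it sits at fret 17.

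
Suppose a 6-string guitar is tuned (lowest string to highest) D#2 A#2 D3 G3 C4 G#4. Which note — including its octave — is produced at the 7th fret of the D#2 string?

The open D#2 string plus 7 semitones: D#–E–F–F#–G–G#–A–A#.
No B→C boundary is crossed, so the octave stays at 2.

A#2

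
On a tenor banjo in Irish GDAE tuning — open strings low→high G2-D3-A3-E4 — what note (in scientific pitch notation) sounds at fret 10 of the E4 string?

D5

E4 is MIDI 64. Adding 10 gives 74, which is D5.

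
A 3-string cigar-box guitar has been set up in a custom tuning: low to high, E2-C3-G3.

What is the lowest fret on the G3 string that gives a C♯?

6

From G3, count semitones up the chromatic scale until reaching C♯: G–G#–A–A#–B–C–C# — 6 steps.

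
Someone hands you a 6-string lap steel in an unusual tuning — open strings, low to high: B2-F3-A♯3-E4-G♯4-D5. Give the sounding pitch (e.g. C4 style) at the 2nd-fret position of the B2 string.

B2 is MIDI 47. Adding 2 gives 49, which is C♯3.

C♯3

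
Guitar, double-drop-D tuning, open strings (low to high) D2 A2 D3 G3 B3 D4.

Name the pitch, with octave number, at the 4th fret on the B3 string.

The open B3 string plus 4 semitones: B–C–C#–D–D#.
The walk passes from B into C once, so the octave number goes from 3 to 4.
(Equivalently spelled E♭4.)

D♯4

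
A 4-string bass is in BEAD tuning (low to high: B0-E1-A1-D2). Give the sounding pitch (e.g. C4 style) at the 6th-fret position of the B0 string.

F1

Each fret is one semitone, so B0 + 6 = F1.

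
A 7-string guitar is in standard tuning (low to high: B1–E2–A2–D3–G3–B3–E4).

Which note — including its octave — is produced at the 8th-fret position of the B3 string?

G4

The open B3 string plus 8 semitones: B–C–C#–D–D#–E–F–F#–G.
The walk passes from B into C once, so the octave number goes from 3 to 4.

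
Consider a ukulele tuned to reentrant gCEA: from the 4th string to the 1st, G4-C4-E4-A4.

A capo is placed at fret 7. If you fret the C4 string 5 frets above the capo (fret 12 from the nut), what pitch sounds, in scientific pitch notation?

C5

The capo raises the open C4 by 7 semitones to G4; fretting 5 more gives C4 + 7 + 5 = C4 + 12 semitones = C5.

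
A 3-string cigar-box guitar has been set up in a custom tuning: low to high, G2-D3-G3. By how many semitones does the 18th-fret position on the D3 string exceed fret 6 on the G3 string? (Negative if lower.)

7 semitones

D3 at fret 18 → A♭4 (MIDI 68); G3 at fret 6 → D♭4 (MIDI 61).
68 − 61 = 7, so the two pitches are 7 semitones apart.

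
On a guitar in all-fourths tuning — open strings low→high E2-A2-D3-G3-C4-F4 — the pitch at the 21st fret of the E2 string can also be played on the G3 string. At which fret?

6

E2 at fret 21 is E2 + 21 semitones = C♯4.
The open G3 string is 15 semitones above the open E2, so the same pitch on the G3 string lies at fret 21 − 15 = 6.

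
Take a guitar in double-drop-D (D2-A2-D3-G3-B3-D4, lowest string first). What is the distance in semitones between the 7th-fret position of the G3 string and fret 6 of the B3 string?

3 semitones

G3 at fret 7 → D4 (MIDI 62); B3 at fret 6 → F4 (MIDI 65).
62 − 65 = -3, so the two pitches are 3 semitones apart, with F4 the higher.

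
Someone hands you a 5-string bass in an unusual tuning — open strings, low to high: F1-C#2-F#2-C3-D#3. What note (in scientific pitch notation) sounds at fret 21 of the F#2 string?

D#4

F#2 is MIDI 42. Adding 21 gives 63, which is D#4.
(Equivalently spelled Eb4.)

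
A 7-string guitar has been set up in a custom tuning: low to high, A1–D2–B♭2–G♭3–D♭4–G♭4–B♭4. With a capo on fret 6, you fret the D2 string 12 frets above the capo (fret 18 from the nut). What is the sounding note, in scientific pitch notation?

A♭3

The capo raises the open D2 by 6 semitones to A♭2; fretting 12 more gives D2 + 6 + 12 = D2 + 18 semitones = A♭3.
(Also written G♯.)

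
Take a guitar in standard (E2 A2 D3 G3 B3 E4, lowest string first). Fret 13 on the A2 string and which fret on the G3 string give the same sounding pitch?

3

A2 at fret 13 is A2 + 13 semitones = A#3.
The open G3 string is 10 semitones above the open A2, so the same pitch on the G3 string lies at fret 13 − 10 = 3.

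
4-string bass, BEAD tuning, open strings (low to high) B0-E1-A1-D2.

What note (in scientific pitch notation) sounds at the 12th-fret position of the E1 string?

E2

The open E1 string plus 12 semitones: E–F–F#–G–…–D–D#–E.
The walk passes from B into C once, so the octave number goes from 1 to 2.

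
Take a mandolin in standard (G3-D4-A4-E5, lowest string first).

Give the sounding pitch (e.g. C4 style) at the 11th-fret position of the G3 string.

F#4

Each fret is one semitone, so G3 + 11 = F#4.
(Equivalently spelled Gb4.)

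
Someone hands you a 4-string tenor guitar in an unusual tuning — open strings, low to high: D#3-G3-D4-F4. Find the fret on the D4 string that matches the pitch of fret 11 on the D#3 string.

0

D#3 at fret 11 is D#3 + 11 semitones = D4.
The open D4 string is 11 semitones above the open D#3, so the same pitch on the D4 string lies at fret 11 − 11 = 0.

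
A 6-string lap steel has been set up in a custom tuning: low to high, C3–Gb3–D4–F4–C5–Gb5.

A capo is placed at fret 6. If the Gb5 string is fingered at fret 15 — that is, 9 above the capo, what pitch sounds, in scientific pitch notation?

A6

The capo raises the open Gb5 by 6 semitones to C6; fretting 9 more gives Gb5 + 6 + 9 = Gb5 + 15 semitones = A6.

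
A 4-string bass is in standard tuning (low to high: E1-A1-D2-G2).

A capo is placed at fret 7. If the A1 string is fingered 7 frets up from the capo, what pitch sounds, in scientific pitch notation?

B2

The capo raises the open A1 by 7 semitones to E2; fretting 7 more gives A1 + 7 + 7 = A1 + 14 semitones = B2.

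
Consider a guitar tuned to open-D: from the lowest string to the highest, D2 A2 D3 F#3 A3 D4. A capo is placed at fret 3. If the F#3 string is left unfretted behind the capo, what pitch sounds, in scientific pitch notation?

A3

The capo raises the open F#3 by 3 semitones to A3; fretting 0 more gives F#3 + 3 + 0 = F#3 + 3 semitones = A3.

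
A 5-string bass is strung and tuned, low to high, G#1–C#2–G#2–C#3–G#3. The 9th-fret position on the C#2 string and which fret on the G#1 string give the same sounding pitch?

14

Fret 9 on C#2 is MIDI 37 + 9 = 46 (A#2). On the G#1 string (open MIDI 32), that pitch is 46 − 32 = fret 14.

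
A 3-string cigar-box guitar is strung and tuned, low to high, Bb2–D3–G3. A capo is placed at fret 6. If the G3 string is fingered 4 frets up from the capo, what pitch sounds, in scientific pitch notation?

F4

The capo raises the open G3 by 6 semitones to Db4; fretting 4 more gives G3 + 6 + 4 = G3 + 10 semitones = F4.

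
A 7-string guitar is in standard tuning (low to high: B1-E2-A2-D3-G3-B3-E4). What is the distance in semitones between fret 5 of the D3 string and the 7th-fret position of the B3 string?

D3 at fret 5 → G3 (MIDI 55); B3 at fret 7 → F♯4 (MIDI 66).
55 − 66 = -11, so the two pitches are 11 semitones apart, with F♯4 the higher.

11 semitones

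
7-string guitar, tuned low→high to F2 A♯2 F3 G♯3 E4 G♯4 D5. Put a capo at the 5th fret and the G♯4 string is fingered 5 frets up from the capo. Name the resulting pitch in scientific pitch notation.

F♯5

The capo raises the open G♯4 by 5 semitones to C♯5; fretting 5 more gives G♯4 + 5 + 5 = G♯4 + 10 semitones = F♯5.
(Also written G♭.)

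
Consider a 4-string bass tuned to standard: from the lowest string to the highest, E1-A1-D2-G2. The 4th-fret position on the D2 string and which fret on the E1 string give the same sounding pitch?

14

Fret 4 on D2 is MIDI 38 + 4 = 42 (F♯2). On the E1 string (open MIDI 28), that pitch is 42 − 28 = fret 14.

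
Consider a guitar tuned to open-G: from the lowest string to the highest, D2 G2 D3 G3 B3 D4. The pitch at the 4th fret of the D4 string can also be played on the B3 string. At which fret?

7

D4 at fret 4 is D4 + 4 semitones = F#4.
The open B3 string is 3 semitones below the open D4, so the same pitch on the B3 string lies at fret 4 + 3 = 7.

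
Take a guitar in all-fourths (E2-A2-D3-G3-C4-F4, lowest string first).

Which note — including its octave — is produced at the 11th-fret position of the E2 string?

D♯3

E2 is MIDI 40. Adding 11 gives 51, which is D♯3.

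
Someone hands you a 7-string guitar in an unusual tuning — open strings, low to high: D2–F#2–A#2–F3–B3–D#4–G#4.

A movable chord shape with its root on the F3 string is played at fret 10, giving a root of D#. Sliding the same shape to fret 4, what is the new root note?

Moving from fret 10 to fret 4 shifts the root by -6 semitones.
D# down 6 semitones is A.

A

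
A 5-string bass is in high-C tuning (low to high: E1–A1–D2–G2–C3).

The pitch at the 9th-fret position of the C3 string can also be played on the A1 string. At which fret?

C3 at fret 9 is C3 + 9 semitones = A3.
The open A1 string is 15 semitones below the open C3, so the same pitch on the A1 string lies at fret 9 + 15 = 24.

24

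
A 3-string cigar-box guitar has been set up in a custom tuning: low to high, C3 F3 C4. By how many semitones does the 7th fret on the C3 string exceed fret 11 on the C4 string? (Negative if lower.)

-16 semitones

C3 at fret 7 → G3 (MIDI 55); C4 at fret 11 → B4 (MIDI 71).
55 − 71 = -16, so the two pitches are 16 semitones apart.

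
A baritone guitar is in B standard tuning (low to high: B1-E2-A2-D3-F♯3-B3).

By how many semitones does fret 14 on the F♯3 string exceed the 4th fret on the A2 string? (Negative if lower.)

19 semitones

F♯3 at fret 14 → G♯4 (MIDI 68); A2 at fret 4 → C♯3 (MIDI 49).
68 − 49 = 19, so the two pitches are 19 semitones apart.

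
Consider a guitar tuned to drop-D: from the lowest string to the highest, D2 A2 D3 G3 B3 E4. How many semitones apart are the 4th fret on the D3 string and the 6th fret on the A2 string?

D3 at fret 4 → F♯3 (MIDI 54); A2 at fret 6 → D♯3 (MIDI 51).
54 − 51 = 3, so the two pitches are 3 semitones apart, with F♯3 the higher.

3 semitones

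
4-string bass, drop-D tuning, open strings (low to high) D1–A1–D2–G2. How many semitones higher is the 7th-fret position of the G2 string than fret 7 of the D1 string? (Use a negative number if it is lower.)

G2 at fret 7 → D3 (MIDI 50); D1 at fret 7 → A1 (MIDI 33).
50 − 33 = 17, so the two pitches are 17 semitones apart.

17 semitones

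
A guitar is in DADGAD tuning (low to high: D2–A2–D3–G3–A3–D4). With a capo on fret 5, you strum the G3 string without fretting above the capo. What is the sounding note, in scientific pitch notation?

C4

The capo raises the open G3 by 5 semitones to C4; fretting 0 more gives G3 + 5 + 0 = G3 + 5 semitones = C4.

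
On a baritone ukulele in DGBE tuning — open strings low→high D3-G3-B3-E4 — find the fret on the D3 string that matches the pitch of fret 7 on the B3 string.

Fret 7 on B3 is MIDI 59 + 7 = 66 (F#4). On the D3 string (open MIDI 50), that pitch is 66 − 50 = fret 16.

16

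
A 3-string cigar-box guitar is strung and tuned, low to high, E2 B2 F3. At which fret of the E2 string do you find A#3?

A#3 is 18 semitones above the open E2 (E–F–F#–G–…–G#–A–A#), so it sits at fret 18.

18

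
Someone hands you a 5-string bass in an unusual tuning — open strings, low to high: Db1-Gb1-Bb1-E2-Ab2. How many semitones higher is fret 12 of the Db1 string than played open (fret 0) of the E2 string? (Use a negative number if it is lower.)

Db1 at fret 12 → Db2 (MIDI 37); E2 at fret 0 → E2 (MIDI 40).
37 − 40 = -3, so the two pitches are 3 semitones apart.

-3 semitones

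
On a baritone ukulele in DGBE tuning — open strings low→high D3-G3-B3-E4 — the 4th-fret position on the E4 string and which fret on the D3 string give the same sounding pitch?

E4 at fret 4 is E4 + 4 semitones = G#4.
The open D3 string is 14 semitones below the open E4, so the same pitch on the D3 string lies at fret 4 + 14 = 18.

18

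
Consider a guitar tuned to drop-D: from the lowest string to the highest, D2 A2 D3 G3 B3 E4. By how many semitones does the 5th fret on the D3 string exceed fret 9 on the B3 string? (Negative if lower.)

-13 semitones

D3 at fret 5 → G3 (MIDI 55); B3 at fret 9 → G#4 (MIDI 68).
55 − 68 = -13, so the two pitches are 13 semitones apart.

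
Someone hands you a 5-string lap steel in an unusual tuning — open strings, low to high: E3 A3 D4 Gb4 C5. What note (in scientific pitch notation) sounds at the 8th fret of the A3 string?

A3 is MIDI 57. Adding 8 gives 65, which is F4.

F4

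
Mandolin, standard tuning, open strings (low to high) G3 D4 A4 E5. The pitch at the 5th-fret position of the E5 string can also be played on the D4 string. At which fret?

19

Fret 5 on E5 is MIDI 76 + 5 = 81 (A5). On the D4 string (open MIDI 62), that pitch is 81 − 62 = fret 19.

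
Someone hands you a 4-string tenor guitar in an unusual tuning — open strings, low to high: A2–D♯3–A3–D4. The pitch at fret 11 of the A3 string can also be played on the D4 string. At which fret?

6

A3 at fret 11 is A3 + 11 semitones = G♯4.
The open D4 string is 5 semitones above the open A3, so the same pitch on the D4 string lies at fret 11 − 5 = 6.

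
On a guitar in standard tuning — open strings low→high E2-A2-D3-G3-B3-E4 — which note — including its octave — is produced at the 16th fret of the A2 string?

The open A2 string plus 16 semitones: A–A#–B–C–…–B–C–C#.
The walk passes from B into C 2 times, so the octave number goes from 2 to 4.

C♯4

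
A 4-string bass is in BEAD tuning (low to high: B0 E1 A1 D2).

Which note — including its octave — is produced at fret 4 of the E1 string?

E1 is MIDI 28. Adding 4 gives 32, which is G#1.
(Equivalently spelled Ab1.)

G#1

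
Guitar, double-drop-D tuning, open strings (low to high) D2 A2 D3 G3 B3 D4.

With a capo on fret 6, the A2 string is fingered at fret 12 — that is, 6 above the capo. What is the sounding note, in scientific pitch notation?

The capo raises the open A2 by 6 semitones to D♯3; fretting 6 more gives A2 + 6 + 6 = A2 + 12 semitones = A3.

A3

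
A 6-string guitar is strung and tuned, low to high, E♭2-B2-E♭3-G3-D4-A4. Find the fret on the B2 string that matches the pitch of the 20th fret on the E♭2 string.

12

E♭2 at fret 20 is E♭2 + 20 semitones = B3.
The open B2 string is 8 semitones above the open E♭2, so the same pitch on the B2 string lies at fret 20 − 8 = 12.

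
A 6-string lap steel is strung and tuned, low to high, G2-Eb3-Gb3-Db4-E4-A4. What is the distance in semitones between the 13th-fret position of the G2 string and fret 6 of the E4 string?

G2 at fret 13 → Ab3 (MIDI 56); E4 at fret 6 → Bb4 (MIDI 70).
56 − 70 = -14, so the two pitches are 14 semitones apart, with Bb4 the higher.

14 semitones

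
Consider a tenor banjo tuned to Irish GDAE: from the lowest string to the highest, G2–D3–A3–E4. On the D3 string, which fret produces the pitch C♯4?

11

C♯4 is 11 semitones above the open D3 (D–D#–E–F–…–B–C–C#), so it sits at fret 11.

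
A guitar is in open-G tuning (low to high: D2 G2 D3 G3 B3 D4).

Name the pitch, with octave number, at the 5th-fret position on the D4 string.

D4 is MIDI 62. Adding 5 gives 67, which is G4.

G4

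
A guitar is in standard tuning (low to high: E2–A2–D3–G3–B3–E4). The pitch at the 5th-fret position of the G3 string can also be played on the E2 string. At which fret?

20

G3 at fret 5 is G3 + 5 semitones = C4.
The open E2 string is 15 semitones below the open G3, so the same pitch on the E2 string lies at fret 5 + 15 = 20.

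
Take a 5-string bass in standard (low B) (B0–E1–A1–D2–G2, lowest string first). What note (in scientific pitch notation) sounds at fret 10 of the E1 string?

D2

Each fret is one semitone, so E1 + 10 = D2.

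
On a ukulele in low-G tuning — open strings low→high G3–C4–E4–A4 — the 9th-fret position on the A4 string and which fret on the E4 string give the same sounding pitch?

14

A4 at fret 9 is A4 + 9 semitones = F♯5.
The open E4 string is 5 semitones below the open A4, so the same pitch on the E4 string lies at fret 9 + 5 = 14.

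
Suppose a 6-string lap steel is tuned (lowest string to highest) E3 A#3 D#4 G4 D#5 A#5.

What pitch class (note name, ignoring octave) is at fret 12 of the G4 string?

G4 is MIDI 67. Adding 12 gives 79; 79 mod 12 = 7, i.e. G.

G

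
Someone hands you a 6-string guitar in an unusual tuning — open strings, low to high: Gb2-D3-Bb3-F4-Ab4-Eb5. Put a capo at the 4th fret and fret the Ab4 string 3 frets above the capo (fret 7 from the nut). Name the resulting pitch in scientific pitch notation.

Eb5

The capo raises the open Ab4 by 4 semitones to C5; fretting 3 more gives Ab4 + 4 + 3 = Ab4 + 7 semitones = Eb5.
(Also written D#.)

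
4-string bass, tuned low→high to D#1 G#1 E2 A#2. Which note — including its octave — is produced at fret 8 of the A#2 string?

F#3

Each fret is one semitone, so A#2 + 8 = F#3.
(Equivalently spelled Gb3.)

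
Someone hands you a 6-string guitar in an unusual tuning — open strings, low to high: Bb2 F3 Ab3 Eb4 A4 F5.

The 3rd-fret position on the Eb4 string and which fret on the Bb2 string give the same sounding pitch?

20

Fret 3 on Eb4 is MIDI 63 + 3 = 66 (Gb4). On the Bb2 string (open MIDI 46), that pitch is 66 − 46 = fret 20.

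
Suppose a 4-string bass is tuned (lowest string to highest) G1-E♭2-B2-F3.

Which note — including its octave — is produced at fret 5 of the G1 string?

The open G1 string plus 5 semitones: G–Ab–A–Bb–B–C.
The walk passes from B into C once, so the octave number goes from 1 to 2.

C2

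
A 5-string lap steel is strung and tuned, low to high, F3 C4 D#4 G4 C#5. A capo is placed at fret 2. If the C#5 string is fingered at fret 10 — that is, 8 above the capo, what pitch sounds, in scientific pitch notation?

B5

The capo raises the open C#5 by 2 semitones to D#5; fretting 8 more gives C#5 + 2 + 8 = C#5 + 10 semitones = B5.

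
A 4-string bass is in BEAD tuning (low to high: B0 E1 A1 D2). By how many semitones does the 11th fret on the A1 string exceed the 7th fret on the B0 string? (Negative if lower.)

A1 at fret 11 → G♯2 (MIDI 44); B0 at fret 7 → F♯1 (MIDI 30).
44 − 30 = 14, so the two pitches are 14 semitones apart.

14 semitones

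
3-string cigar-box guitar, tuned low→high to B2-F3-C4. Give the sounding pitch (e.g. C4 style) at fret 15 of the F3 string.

Each fret is one semitone, so F3 + 15 = A♭4.

A♭4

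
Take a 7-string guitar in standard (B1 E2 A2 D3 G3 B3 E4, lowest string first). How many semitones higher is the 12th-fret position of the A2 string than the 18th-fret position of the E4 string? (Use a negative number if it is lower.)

-25 semitones

A2 at fret 12 → A3 (MIDI 57); E4 at fret 18 → A#5 (MIDI 82).
57 − 82 = -25, so the two pitches are 25 semitones apart.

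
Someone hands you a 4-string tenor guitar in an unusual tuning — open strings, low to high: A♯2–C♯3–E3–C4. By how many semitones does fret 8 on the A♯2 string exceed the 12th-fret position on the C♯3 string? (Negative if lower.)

-7 semitones

A♯2 at fret 8 → F♯3 (MIDI 54); C♯3 at fret 12 → C♯4 (MIDI 61).
54 − 61 = -7, so the two pitches are 7 semitones apart.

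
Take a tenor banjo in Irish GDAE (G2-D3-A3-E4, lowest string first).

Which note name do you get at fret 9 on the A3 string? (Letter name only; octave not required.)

F♯

The open A3 string plus 9 semitones: A–A#–B–C–C#–D–D#–E–F–F#.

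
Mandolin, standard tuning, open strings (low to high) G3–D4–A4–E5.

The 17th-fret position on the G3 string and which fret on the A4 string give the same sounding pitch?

3

G3 at fret 17 is G3 + 17 semitones = C5.
The open A4 string is 14 semitones above the open G3, so the same pitch on the A4 string lies at fret 17 − 14 = 3.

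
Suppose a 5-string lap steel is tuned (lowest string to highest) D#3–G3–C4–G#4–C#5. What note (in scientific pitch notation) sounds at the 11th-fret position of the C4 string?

B4

The open C4 string plus 11 semitones: C–C#–D–D#–…–A–A#–B.
No B→C boundary is crossed, so the octave stays at 4.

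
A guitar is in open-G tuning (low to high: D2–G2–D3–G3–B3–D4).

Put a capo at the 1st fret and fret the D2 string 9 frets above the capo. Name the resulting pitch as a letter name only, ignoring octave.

C

The capo raises the open D2 by 1 semitone to D#2; fretting 9 more gives D2 + 1 + 9 = D2 + 10 semitones, landing on C.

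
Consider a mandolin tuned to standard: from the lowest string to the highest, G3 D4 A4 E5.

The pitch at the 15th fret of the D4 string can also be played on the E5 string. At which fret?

Fret 15 on D4 is MIDI 62 + 15 = 77 (F5). On the E5 string (open MIDI 76), that pitch is 77 − 76 = fret 1.

1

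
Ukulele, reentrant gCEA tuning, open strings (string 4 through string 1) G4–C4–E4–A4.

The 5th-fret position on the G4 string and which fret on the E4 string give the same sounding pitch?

8

G4 at fret 5 is G4 + 5 semitones = C5.
The open E4 string is 3 semitones below the open G4, so the same pitch on the E4 string lies at fret 5 + 3 = 8.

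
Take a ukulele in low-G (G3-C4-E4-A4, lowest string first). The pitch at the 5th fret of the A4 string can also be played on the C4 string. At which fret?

Fret 5 on A4 is MIDI 69 + 5 = 74 (D5). On the C4 string (open MIDI 60), that pitch is 74 − 60 = fret 14.

14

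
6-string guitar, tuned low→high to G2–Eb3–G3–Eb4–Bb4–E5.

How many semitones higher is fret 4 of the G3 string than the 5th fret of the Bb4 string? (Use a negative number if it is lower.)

-16 semitones

G3 at fret 4 → B3 (MIDI 59); Bb4 at fret 5 → Eb5 (MIDI 75).
59 − 75 = -16, so the two pitches are 16 semitones apart.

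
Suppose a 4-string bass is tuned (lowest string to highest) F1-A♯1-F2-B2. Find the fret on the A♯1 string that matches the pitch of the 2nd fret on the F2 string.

9

F2 at fret 2 is F2 + 2 semitones = G2.
The open A♯1 string is 7 semitones below the open F2, so the same pitch on the A♯1 string lies at fret 2 + 7 = 9.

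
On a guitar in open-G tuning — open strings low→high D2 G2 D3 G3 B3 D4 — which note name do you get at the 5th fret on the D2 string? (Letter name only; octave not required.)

G

The open D2 string plus 5 semitones: D–D#–E–F–F#–G.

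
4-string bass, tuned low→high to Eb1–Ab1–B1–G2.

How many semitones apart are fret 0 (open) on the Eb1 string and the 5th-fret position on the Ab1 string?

Eb1 at fret 0 → Eb1 (MIDI 27); Ab1 at fret 5 → Db2 (MIDI 37).
27 − 37 = -10, so the two pitches are 10 semitones apart, with Db2 the higher.

10 semitones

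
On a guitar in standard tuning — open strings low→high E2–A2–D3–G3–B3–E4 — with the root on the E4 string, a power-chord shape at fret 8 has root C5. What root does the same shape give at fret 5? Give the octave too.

A4

Moving from fret 8 to fret 5 shifts the root by -3 semitones.
C5 down 3 semitones is A4.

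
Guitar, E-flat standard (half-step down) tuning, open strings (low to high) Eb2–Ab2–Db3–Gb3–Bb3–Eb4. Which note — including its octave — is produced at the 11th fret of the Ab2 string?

G3

Ab2 is MIDI 44. Adding 11 gives 55, which is G3.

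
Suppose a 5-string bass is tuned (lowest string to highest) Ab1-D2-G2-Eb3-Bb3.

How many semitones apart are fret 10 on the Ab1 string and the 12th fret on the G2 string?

Ab1 at fret 10 → Gb2 (MIDI 42); G2 at fret 12 → G3 (MIDI 55).
42 − 55 = -13, so the two pitches are 13 semitones apart, with G3 the higher.

13 semitones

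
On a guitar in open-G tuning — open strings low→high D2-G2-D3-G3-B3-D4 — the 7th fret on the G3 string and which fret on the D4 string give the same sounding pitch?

Fret 7 on G3 is MIDI 55 + 7 = 62 (D4). On the D4 string (open MIDI 62), that pitch is 62 − 62 = fret 0.

0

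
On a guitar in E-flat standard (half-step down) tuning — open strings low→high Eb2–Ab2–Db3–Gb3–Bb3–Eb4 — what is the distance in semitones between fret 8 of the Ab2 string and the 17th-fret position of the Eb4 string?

Ab2 at fret 8 → E3 (MIDI 52); Eb4 at fret 17 → Ab5 (MIDI 80).
52 − 80 = -28, so the two pitches are 28 semitones apart, with Ab5 the higher.

28 semitones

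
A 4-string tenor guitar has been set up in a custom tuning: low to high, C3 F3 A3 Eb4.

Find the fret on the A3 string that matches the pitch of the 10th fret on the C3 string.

Fret 10 on C3 is MIDI 48 + 10 = 58 (Bb3). On the A3 string (open MIDI 57), that pitch is 58 − 57 = fret 1.

1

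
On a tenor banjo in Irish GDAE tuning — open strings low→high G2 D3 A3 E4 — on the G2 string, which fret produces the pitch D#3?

D#3 is 8 semitones above the open G2 (G–G#–A–A#–B–C–C#–D–D#), so it sits at fret 8.

8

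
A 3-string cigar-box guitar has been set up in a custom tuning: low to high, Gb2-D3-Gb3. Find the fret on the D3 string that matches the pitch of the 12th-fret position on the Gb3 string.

Fret 12 on Gb3 is MIDI 54 + 12 = 66 (Gb4). On the D3 string (open MIDI 50), that pitch is 66 − 50 = fret 16.

16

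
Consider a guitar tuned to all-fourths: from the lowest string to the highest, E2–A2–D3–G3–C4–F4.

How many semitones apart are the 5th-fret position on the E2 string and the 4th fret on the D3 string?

9 semitones

E2 at fret 5 → A2 (MIDI 45); D3 at fret 4 → F♯3 (MIDI 54).
45 − 54 = -9, so the two pitches are 9 semitones apart, with F♯3 the higher.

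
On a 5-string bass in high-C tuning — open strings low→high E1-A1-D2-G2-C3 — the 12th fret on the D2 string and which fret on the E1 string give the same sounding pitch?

22

Fret 12 on D2 is MIDI 38 + 12 = 50 (D3). On the E1 string (open MIDI 28), that pitch is 50 − 28 = fret 22.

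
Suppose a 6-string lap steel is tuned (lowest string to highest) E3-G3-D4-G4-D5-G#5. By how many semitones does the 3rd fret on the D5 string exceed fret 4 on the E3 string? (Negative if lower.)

D5 at fret 3 → F5 (MIDI 77); E3 at fret 4 → G#3 (MIDI 56).
77 − 56 = 21, so the two pitches are 21 semitones apart.

21 semitones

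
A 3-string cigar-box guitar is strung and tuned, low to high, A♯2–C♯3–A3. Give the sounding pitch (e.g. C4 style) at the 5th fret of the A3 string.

D4

Each fret is one semitone, so A3 + 5 = D4.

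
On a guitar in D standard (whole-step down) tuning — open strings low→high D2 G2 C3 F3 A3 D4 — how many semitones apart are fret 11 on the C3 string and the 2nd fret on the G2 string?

14 semitones

C3 at fret 11 → B3 (MIDI 59); G2 at fret 2 → A2 (MIDI 45).
59 − 45 = 14, so the two pitches are 14 semitones apart, with B3 the higher.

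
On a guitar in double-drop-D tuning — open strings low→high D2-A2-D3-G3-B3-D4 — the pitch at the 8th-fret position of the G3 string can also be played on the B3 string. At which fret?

4

G3 at fret 8 is G3 + 8 semitones = D#4.
The open B3 string is 4 semitones above the open G3, so the same pitch on the B3 string lies at fret 8 − 4 = 4.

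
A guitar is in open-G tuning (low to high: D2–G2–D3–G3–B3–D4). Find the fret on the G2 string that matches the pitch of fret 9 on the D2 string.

D2 at fret 9 is D2 + 9 semitones = B2.
The open G2 string is 5 semitones above the open D2, so the same pitch on the G2 string lies at fret 9 − 5 = 4.

4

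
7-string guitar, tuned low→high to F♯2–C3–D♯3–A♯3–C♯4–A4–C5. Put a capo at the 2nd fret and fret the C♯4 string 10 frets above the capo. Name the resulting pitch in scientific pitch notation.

C♯5

The capo raises the open C♯4 by 2 semitones to D♯4; fretting 10 more gives C♯4 + 2 + 10 = C♯4 + 12 semitones = C♯5.
(Also written D♭.)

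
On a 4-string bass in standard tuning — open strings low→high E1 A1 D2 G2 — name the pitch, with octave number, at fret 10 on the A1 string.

Each fret is one semitone, so A1 + 10 = G2.

G2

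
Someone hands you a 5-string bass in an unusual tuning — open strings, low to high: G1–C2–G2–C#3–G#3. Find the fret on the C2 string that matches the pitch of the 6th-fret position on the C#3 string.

C#3 at fret 6 is C#3 + 6 semitones = G3.
The open C2 string is 13 semitones below the open C#3, so the same pitch on the C2 string lies at fret 6 + 13 = 19.

19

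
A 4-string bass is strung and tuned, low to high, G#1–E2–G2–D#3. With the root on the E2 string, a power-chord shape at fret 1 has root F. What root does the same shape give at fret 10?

Moving from fret 1 to fret 10 shifts the root by 9 semitones.
F up 9 semitones is D.

D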